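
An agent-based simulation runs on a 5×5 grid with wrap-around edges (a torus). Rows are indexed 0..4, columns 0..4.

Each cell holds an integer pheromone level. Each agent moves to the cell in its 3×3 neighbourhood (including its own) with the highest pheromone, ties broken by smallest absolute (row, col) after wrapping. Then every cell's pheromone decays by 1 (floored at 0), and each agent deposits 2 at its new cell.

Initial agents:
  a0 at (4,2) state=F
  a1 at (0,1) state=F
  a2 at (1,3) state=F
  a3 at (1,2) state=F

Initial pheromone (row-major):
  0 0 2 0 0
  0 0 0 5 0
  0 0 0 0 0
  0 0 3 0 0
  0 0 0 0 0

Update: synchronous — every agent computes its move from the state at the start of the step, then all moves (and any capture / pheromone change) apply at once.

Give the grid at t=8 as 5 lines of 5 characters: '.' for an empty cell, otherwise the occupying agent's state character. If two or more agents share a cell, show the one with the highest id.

.....
...F.
.....
..F..
.....

t=1: a0@(3,2) a1@(0,2) a2@(1,3) a3@(1,3) | pheromone: 0 0 3 0 0 / 0 0 0 8 0 / 0 0 0 0 0 / 0 0 4 0 0 / 0 0 0 0 0
t=2: a0@(3,2) a1@(1,3) a2@(1,3) a3@(1,3) | pheromone: 0 0 2 0 0 / 0 0 0 13 0 / 0 0 0 0 0 / 0 0 5 0 0 / 0 0 0 0 0
t=3: a0@(3,2) a1@(1,3) a2@(1,3) a3@(1,3) | pheromone: 0 0 1 0 0 / 0 0 0 18 0 / 0 0 0 0 0 / 0 0 6 0 0 / 0 0 0 0 0
t=4: a0@(3,2) a1@(1,3) a2@(1,3) a3@(1,3) | pheromone: 0 0 0 0 0 / 0 0 0 23 0 / 0 0 0 0 0 / 0 0 7 0 0 / 0 0 0 0 0
t=5: a0@(3,2) a1@(1,3) a2@(1,3) a3@(1,3) | pheromone: 0 0 0 0 0 / 0 0 0 28 0 / 0 0 0 0 0 / 0 0 8 0 0 / 0 0 0 0 0
t=6: a0@(3,2) a1@(1,3) a2@(1,3) a3@(1,3) | pheromone: 0 0 0 0 0 / 0 0 0 33 0 / 0 0 0 0 0 / 0 0 9 0 0 / 0 0 0 0 0
t=7: a0@(3,2) a1@(1,3) a2@(1,3) a3@(1,3) | pheromone: 0 0 0 0 0 / 0 0 0 38 0 / 0 0 0 0 0 / 0 0 10 0 0 / 0 0 0 0 0
t=8: a0@(3,2) a1@(1,3) a2@(1,3) a3@(1,3) | pheromone: 0 0 0 0 0 / 0 0 0 43 0 / 0 0 0 0 0 / 0 0 11 0 0 / 0 0 0 0 0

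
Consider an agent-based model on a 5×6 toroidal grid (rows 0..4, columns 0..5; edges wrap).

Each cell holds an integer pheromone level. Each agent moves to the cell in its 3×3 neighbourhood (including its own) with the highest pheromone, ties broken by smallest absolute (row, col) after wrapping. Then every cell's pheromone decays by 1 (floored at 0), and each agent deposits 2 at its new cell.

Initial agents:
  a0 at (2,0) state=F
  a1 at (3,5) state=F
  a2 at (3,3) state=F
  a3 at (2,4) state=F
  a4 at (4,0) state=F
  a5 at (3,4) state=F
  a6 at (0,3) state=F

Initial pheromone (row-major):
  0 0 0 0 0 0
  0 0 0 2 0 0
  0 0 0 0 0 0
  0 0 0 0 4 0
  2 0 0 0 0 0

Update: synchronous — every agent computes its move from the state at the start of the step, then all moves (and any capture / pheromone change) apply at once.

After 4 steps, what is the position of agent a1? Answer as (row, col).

t=1: a0@(1,0) a1@(3,4) a2@(3,4) a3@(3,4) a4@(4,0) a5@(3,4) a6@(1,3) | pheromone: 0 0 0 0 0 0 / 2 0 0 3 0 0 / 0 0 0 0 0 0 / 0 0 0 0 11 0 / 3 0 0 0 0 0
t=2: a0@(1,0) a1@(3,4) a2@(3,4) a3@(3,4) a4@(4,0) a5@(3,4) a6@(1,3) | pheromone: 0 0 0 0 0 0 / 3 0 0 4 0 0 / 0 0 0 0 0 0 / 0 0 0 0 18 0 / 4 0 0 0 0 0
t=3: a0@(1,0) a1@(3,4) a2@(3,4) a3@(3,4) a4@(4,0) a5@(3,4) a6@(1,3) | pheromone: 0 0 0 0 0 0 / 4 0 0 5 0 0 / 0 0 0 0 0 0 / 0 0 0 0 25 0 / 5 0 0 0 0 0
t=4: a0@(1,0) a1@(3,4) a2@(3,4) a3@(3,4) a4@(4,0) a5@(3,4) a6@(1,3) | pheromone: 0 0 0 0 0 0 / 5 0 0 6 0 0 / 0 0 0 0 0 0 / 0 0 0 0 32 0 / 6 0 0 0 0 0

(3, 4)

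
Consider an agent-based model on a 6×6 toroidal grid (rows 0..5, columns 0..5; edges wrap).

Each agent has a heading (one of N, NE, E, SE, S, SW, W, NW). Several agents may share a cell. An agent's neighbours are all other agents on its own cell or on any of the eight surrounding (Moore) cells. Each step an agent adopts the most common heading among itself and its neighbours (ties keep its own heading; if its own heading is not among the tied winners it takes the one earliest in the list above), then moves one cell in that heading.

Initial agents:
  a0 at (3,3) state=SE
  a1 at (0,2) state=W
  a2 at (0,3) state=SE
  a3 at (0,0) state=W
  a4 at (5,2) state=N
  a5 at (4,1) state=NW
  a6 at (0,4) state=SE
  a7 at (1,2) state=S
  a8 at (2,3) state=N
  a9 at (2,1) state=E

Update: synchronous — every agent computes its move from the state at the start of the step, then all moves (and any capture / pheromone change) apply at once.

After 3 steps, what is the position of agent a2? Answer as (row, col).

(3, 0)

t=1: a0@(4,4):SE a1@(0,1):W a2@(1,4):SE a3@(0,5):W a4@(4,2):N a5@(3,0):NW a6@(1,5):SE a7@(2,2):S a8@(1,3):N a9@(2,2):E
t=2: a0@(5,5):SE a1@(0,0):W a2@(2,5):SE a3@(1,0):SE a4@(3,2):N a5@(2,5):NW a6@(2,0):SE a7@(3,2):S a8@(0,3):N a9@(2,3):E
t=3: a0@(0,0):SE a1@(1,1):SE a2@(3,0):SE a3@(2,1):SE a4@(2,2):N a5@(3,0):SE a6@(3,1):SE a7@(4,2):S a8@(5,3):N a9@(2,4):E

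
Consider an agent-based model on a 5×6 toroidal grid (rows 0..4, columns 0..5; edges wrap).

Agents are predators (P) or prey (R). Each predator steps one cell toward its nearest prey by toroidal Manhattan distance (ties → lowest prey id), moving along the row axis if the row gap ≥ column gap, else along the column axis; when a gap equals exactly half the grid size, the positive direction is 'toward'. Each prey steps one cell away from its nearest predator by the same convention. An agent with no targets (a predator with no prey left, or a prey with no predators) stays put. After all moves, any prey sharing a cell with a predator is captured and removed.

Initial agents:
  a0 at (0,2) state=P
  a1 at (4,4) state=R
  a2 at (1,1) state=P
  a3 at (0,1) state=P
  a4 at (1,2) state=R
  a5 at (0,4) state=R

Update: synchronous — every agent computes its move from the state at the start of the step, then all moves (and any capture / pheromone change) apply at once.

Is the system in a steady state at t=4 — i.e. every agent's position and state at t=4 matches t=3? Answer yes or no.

t=1: a0@(1,2):P a1@(4,5):R a2@(1,2):P a3@(1,1):P a4@(2,2):R a5@(0,5):R
t=2: a0@(2,2):P a1@(3,5):R a2@(2,2):P a3@(2,1):P a4@(3,2):R a5@(0,4):R
t=3: a0@(3,2):P a1@(3,4):R a2@(3,2):P a3@(3,1):P a4@(4,2):R a5@(4,4):R
t=4: a0@(4,2):P a1@(3,5):R a2@(4,2):P a3@(4,1):P a4@(0,2):R a5@(4,5):R

no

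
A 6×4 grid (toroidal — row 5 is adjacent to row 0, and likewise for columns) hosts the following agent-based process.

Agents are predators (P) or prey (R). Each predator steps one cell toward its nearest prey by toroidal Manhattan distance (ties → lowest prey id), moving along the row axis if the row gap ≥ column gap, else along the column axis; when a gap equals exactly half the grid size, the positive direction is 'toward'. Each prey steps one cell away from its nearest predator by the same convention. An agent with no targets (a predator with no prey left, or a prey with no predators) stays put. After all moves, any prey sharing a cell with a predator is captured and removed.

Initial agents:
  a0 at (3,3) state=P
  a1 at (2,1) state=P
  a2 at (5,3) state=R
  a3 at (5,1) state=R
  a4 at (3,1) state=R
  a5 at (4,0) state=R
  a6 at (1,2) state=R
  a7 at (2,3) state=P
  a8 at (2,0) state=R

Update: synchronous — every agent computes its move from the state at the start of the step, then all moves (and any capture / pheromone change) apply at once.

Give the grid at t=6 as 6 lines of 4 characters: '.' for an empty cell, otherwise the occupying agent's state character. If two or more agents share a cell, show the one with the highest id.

t=1: a0@(4,3):P a1@(3,1):P a2@(0,3):R a3@(4,1):R a4@(4,1):R a5@(5,0):R a6@(0,2):R a7@(2,0):P a8@(2,3):R
t=2: a0@(5,3):P a1@(4,1):P a2@(1,3):R a3@(5,1):R a4@(5,1):R a5@(0,0):R a6@(1,2):R a7@(2,3):P a8@(2,2):R
t=3: a0@(0,3):P a1@(5,1):P a3@(0,1):R a4@(0,1):R a5@(1,0):R a6@(0,2):R a7@(1,3):P a8@(2,1):R
t=4: a0@(0,2):P a1@(0,1):P a3@(1,1):R a4@(1,1):R a5@(1,1):R a7@(1,0):P a8@(1,1):R
t=5: a0@(1,2):P a1@(1,1):P a3@(2,1):R a4@(2,1):R a5@(2,1):R a7@(1,1):P a8@(2,1):R
t=6: a0@(2,2):P a1@(2,1):P a3@(3,1):R a4@(3,1):R a5@(3,1):R a7@(2,1):P a8@(3,1):R

....
....
.PP.
.R..
....
....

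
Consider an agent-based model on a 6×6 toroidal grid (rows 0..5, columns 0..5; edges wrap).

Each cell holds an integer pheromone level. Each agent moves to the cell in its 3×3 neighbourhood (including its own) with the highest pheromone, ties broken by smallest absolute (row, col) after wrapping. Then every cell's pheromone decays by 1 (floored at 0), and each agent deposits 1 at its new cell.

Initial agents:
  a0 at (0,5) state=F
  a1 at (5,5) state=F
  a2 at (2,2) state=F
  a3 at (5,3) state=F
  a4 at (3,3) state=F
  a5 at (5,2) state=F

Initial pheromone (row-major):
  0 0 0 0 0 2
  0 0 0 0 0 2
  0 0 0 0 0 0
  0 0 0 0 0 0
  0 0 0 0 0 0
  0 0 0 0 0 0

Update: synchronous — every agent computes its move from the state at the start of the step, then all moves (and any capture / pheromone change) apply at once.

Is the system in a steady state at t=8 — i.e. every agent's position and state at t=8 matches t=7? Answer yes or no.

t=1: a0@(0,5) a1@(0,5) a2@(1,1) a3@(0,2) a4@(2,2) a5@(0,1) | pheromone: 0 1 1 0 0 3 / 0 1 0 0 0 1 / 0 0 1 0 0 0 / 0 0 0 0 0 0 / 0 0 0 0 0 0 / 0 0 0 0 0 0
t=2: a0@(0,5) a1@(0,5) a2@(0,1) a3@(0,1) a4@(1,1) a5@(0,1) | pheromone: 0 3 0 0 0 4 / 0 1 0 0 0 0 / 0 0 0 0 0 0 / 0 0 0 0 0 0 / 0 0 0 0 0 0 / 0 0 0 0 0 0
t=3: a0@(0,5) a1@(0,5) a2@(0,1) a3@(0,1) a4@(0,1) a5@(0,1) | pheromone: 0 6 0 0 0 5 / 0 0 0 0 0 0 / 0 0 0 0 0 0 / 0 0 0 0 0 0 / 0 0 0 0 0 0 / 0 0 0 0 0 0
t=4: a0@(0,5) a1@(0,5) a2@(0,1) a3@(0,1) a4@(0,1) a5@(0,1) | pheromone: 0 9 0 0 0 6 / 0 0 0 0 0 0 / 0 0 0 0 0 0 / 0 0 0 0 0 0 / 0 0 0 0 0 0 / 0 0 0 0 0 0
t=5: a0@(0,5) a1@(0,5) a2@(0,1) a3@(0,1) a4@(0,1) a5@(0,1) | pheromone: 0 12 0 0 0 7 / 0 0 0 0 0 0 / 0 0 0 0 0 0 / 0 0 0 0 0 0 / 0 0 0 0 0 0 / 0 0 0 0 0 0
t=6: a0@(0,5) a1@(0,5) a2@(0,1) a3@(0,1) a4@(0,1) a5@(0,1) | pheromone: 0 15 0 0 0 8 / 0 0 0 0 0 0 / 0 0 0 0 0 0 / 0 0 0 0 0 0 / 0 0 0 0 0 0 / 0 0 0 0 0 0
t=7: a0@(0,5) a1@(0,5) a2@(0,1) a3@(0,1) a4@(0,1) a5@(0,1) | pheromone: 0 18 0 0 0 9 / 0 0 0 0 0 0 / 0 0 0 0 0 0 / 0 0 0 0 0 0 / 0 0 0 0 0 0 / 0 0 0 0 0 0
t=8: a0@(0,5) a1@(0,5) a2@(0,1) a3@(0,1) a4@(0,1) a5@(0,1) | pheromone: 0 21 0 0 0 10 / 0 0 0 0 0 0 / 0 0 0 0 0 0 / 0 0 0 0 0 0 / 0 0 0 0 0 0 / 0 0 0 0 0 0

yes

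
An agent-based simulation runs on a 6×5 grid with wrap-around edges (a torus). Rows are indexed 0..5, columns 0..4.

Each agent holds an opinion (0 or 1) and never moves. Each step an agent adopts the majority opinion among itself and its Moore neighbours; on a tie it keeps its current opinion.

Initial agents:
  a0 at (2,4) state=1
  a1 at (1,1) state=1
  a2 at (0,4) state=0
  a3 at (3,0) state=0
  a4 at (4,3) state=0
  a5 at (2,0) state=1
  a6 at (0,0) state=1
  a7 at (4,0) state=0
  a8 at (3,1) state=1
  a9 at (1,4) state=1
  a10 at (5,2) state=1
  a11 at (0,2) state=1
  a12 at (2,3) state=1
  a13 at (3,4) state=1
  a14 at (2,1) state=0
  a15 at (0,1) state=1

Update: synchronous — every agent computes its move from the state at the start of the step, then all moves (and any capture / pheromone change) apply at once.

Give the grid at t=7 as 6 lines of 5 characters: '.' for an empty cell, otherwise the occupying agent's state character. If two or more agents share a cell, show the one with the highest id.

t=1: a0@(2,4):1 a1@(1,1):1 a2@(0,4):1 a3@(3,0):1 a4@(4,3):1 a5@(2,0):1 a6@(0,0):1 a7@(4,0):0 a8@(3,1):0 a9@(1,4):1 a10@(5,2):1 a11@(0,2):1 a12@(2,3):1 a13@(3,4):1 a14@(2,1):1 a15@(0,1):1
t=2: a0@(2,4):1 a1@(1,1):1 a2@(0,4):1 a3@(3,0):1 a4@(4,3):1 a5@(2,0):1 a6@(0,0):1 a7@(4,0):0 a8@(3,1):1 a9@(1,4):1 a10@(5,2):1 a11@(0,2):1 a12@(2,3):1 a13@(3,4):1 a14@(2,1):1 a15@(0,1):1
t=3: a0@(2,4):1 a1@(1,1):1 a2@(0,4):1 a3@(3,0):1 a4@(4,3):1 a5@(2,0):1 a6@(0,0):1 a7@(4,0):1 a8@(3,1):1 a9@(1,4):1 a10@(5,2):1 a11@(0,2):1 a12@(2,3):1 a13@(3,4):1 a14@(2,1):1 a15@(0,1):1
t=4: (unchanged — steady state)

111.1
.1..1
11.11
11..1
1..1.
..1..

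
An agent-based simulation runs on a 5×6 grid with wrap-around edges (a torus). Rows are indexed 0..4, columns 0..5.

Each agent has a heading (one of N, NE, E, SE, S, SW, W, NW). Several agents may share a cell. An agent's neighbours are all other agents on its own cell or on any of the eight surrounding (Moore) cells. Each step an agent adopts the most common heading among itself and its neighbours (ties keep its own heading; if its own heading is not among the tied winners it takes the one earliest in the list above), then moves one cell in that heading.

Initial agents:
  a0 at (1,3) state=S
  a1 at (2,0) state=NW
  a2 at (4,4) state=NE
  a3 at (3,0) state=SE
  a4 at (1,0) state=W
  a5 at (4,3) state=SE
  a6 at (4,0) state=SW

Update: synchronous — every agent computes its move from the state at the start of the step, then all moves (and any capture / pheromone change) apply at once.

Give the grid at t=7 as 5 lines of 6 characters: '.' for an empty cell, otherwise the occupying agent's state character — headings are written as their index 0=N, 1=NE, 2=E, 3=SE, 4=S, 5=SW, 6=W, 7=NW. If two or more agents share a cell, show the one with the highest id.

t=1: a0@(2,3):S a1@(1,5):NW a2@(3,5):NE a3@(4,1):SE a4@(1,5):W a5@(0,4):SE a6@(0,5):SW
t=2: a0@(3,3):S a1@(0,4):NW a2@(2,0):NE a3@(0,2):SE a4@(1,4):W a5@(1,5):SE a6@(1,4):SW
t=3: a0@(4,3):S a1@(4,3):NW a2@(1,1):NE a3@(1,3):SE a4@(1,3):W a5@(2,0):SE a6@(2,3):SW
t=4: a0@(0,3):S a1@(3,2):NW a2@(0,2):NE a3@(2,4):SE a4@(1,2):W a5@(3,1):SE a6@(3,2):SW
t=5: a0@(1,3):S a1@(2,1):NW a2@(4,3):NE a3@(3,5):SE a4@(1,1):W a5@(4,2):SE a6@(4,1):SW
t=6: a0@(2,3):S a1@(1,0):NW a2@(3,4):NE a3@(4,0):SE a4@(1,0):W a5@(0,3):SE a6@(0,0):SW
t=7: a0@(3,3):S a1@(0,5):NW a2@(2,5):NE a3@(0,1):SE a4@(1,5):W a5@(1,4):SE a6@(1,5):SW

.3...7
....35
.....1
...4..
......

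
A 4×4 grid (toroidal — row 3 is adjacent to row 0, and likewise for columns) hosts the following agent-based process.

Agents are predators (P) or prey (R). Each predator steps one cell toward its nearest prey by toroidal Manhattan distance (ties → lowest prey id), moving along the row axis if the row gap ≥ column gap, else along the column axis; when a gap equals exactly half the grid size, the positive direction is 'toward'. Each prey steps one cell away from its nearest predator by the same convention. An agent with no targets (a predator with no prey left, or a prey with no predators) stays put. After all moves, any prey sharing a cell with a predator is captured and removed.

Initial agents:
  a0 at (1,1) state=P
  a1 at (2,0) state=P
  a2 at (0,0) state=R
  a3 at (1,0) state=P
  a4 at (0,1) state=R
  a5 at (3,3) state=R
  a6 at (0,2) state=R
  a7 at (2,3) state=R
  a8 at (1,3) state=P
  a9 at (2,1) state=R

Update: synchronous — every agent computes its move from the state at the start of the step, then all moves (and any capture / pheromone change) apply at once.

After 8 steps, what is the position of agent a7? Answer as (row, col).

(0, 1)

t=1: a0@(0,1):P a1@(2,3):P a2@(3,0):R a3@(0,0):P a4@(3,1):R a5@(0,3):R a6@(3,2):R a7@(2,2):R a8@(2,3):P a9@(3,1):R
t=2: a0@(3,1):P a1@(2,2):P a2@(2,0):R a3@(3,0):P a4@(2,1):R a5@(0,2):R a7@(2,1):R a8@(2,2):P a9@(2,1):R
t=3: a0@(2,1):P a1@(2,1):P a2@(1,0):R a3@(2,0):P a4@(1,1):R a5@(1,2):R a7@(1,1):R a8@(2,1):P a9@(1,1):R
t=4: a0@(1,1):P a1@(1,1):P a2@(0,0):R a3@(1,0):P a4@(0,1):R a5@(0,2):R a7@(0,1):R a8@(1,1):P a9@(0,1):R
t=5: a0@(0,1):P a1@(0,1):P a2@(3,0):R a3@(0,0):P a4@(3,1):R a5@(3,2):R a7@(3,1):R a8@(0,1):P a9@(3,1):R
t=6: a0@(3,1):P a1@(3,1):P a2@(2,0):R a3@(3,0):P a4@(2,1):R a5@(2,2):R a7@(2,1):R a8@(3,1):P a9@(2,1):R
t=7: a0@(2,1):P a1@(2,1):P a2@(1,0):R a3@(2,0):P a4@(1,1):R a5@(1,2):R a7@(1,1):R a8@(2,1):P a9@(1,1):R
t=8: a0@(1,1):P a1@(1,1):P a2@(0,0):R a3@(1,0):P a4@(0,1):R a5@(0,2):R a7@(0,1):R a8@(1,1):P a9@(0,1):R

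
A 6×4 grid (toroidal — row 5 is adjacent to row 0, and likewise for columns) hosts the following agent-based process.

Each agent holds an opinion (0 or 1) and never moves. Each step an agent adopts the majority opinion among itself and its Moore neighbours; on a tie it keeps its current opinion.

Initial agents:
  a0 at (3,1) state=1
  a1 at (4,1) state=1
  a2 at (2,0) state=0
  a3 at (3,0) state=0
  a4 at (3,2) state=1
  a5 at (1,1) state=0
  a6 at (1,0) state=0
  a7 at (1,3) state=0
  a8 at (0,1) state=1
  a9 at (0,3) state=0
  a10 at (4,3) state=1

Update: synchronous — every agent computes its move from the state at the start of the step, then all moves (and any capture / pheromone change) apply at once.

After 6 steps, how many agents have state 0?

6

t=1: a0@(3,1):1 a1@(4,1):1 a2@(2,0):0 a3@(3,0):1 a4@(3,2):1 a5@(1,1):0 a6@(1,0):0 a7@(1,3):0 a8@(0,1):0 a9@(0,3):0 a10@(4,3):1
t=2: (unchanged — steady state)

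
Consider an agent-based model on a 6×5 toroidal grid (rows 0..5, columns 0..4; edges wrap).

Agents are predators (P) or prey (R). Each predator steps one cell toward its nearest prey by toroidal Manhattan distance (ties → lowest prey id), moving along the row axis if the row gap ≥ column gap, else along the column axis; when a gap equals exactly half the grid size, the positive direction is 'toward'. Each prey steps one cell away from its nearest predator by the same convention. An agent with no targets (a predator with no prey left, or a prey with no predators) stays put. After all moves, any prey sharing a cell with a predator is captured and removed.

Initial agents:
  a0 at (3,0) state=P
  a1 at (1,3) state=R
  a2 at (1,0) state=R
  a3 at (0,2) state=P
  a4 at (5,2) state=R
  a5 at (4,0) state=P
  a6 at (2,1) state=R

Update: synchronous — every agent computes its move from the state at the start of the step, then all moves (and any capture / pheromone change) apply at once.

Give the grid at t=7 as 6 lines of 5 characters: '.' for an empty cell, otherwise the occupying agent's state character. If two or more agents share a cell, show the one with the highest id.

t=1: a0@(2,0):P a1@(2,3):R a2@(0,0):R a3@(5,2):P a4@(4,2):R a5@(5,0):P a6@(1,1):R
t=2: a0@(2,4):P a1@(2,2):R a2@(1,0):R a3@(4,2):P a4@(3,2):R a5@(0,0):P a6@(0,1):R
t=3: a0@(2,3):P a1@(2,1):R a2@(2,0):R a3@(3,2):P a4@(2,2):R a5@(1,0):P a6@(0,2):R
t=4: a0@(2,2):P a2@(3,0):R a3@(2,2):P a4@(2,1):R a5@(2,0):P a6@(5,2):R
t=5: a0@(2,1):P a2@(4,0):R a3@(2,1):P a4@(2,0):R a5@(3,0):P a6@(4,2):R
t=6: a0@(2,0):P a2@(5,0):R a3@(2,0):P a4@(2,4):R a5@(4,0):P a6@(5,2):R
t=7: a0@(2,4):P a2@(0,0):R a3@(2,4):P a4@(2,3):R a5@(5,0):P a6@(5,3):R

R....
.....
...RP
.....
.....
P..R.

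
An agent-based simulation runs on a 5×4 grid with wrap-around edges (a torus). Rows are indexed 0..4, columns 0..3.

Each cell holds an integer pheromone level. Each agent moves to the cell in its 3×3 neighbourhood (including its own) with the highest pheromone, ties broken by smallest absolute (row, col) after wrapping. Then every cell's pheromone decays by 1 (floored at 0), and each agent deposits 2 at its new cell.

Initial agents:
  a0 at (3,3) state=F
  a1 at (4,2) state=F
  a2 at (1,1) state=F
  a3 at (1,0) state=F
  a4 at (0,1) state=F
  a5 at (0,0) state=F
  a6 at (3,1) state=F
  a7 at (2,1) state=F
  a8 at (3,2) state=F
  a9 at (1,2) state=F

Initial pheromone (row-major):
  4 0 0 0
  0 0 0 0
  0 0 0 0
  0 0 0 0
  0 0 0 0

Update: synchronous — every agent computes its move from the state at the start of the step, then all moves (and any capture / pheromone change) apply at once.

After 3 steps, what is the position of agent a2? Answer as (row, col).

(0, 0)

t=1: a0@(2,0) a1@(0,1) a2@(0,0) a3@(0,0) a4@(0,0) a5@(0,0) a6@(2,0) a7@(1,0) a8@(2,1) a9@(0,1) | pheromone: 11 4 0 0 / 2 0 0 0 / 4 2 0 0 / 0 0 0 0 / 0 0 0 0
t=2: a0@(2,0) a1@(0,0) a2@(0,0) a3@(0,0) a4@(0,0) a5@(0,0) a6@(2,0) a7@(0,0) a8@(2,0) a9@(0,0) | pheromone: 24 3 0 0 / 1 0 0 0 / 9 1 0 0 / 0 0 0 0 / 0 0 0 0
t=3: a0@(2,0) a1@(0,0) a2@(0,0) a3@(0,0) a4@(0,0) a5@(0,0) a6@(2,0) a7@(0,0) a8@(2,0) a9@(0,0) | pheromone: 37 2 0 0 / 0 0 0 0 / 14 0 0 0 / 0 0 0 0 / 0 0 0 0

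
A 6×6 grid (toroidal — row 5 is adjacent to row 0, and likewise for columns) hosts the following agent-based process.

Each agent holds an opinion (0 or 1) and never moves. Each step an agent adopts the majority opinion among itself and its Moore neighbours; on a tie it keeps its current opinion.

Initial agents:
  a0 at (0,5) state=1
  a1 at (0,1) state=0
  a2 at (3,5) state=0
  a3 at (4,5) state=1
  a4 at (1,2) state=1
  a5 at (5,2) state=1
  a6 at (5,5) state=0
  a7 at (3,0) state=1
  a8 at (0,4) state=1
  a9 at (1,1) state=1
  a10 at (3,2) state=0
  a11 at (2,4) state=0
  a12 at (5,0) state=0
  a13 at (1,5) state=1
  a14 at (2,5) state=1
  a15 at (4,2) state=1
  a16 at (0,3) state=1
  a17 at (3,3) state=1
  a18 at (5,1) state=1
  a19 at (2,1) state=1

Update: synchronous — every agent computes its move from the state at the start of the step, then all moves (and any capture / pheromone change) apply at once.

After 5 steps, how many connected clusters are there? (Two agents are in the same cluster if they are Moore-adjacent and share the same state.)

t=1: a0@(0,5):1 a1@(0,1):1 a2@(3,5):1 a3@(4,5):0 a4@(1,2):1 a5@(5,2):1 a6@(5,5):1 a7@(3,0):1 a8@(0,4):1 a9@(1,1):1 a10@(3,2):1 a11@(2,4):1 a12@(5,0):0 a13@(1,5):1 a14@(2,5):1 a15@(4,2):1 a16@(0,3):1 a17@(3,3):1 a18@(5,1):1 a19@(2,1):1
t=2: a0@(0,5):1 a1@(0,1):1 a2@(3,5):1 a3@(4,5):1 a4@(1,2):1 a5@(5,2):1 a6@(5,5):1 a7@(3,0):1 a8@(0,4):1 a9@(1,1):1 a10@(3,2):1 a11@(2,4):1 a12@(5,0):1 a13@(1,5):1 a14@(2,5):1 a15@(4,2):1 a16@(0,3):1 a17@(3,3):1 a18@(5,1):1 a19@(2,1):1
t=3: (unchanged — steady state)

1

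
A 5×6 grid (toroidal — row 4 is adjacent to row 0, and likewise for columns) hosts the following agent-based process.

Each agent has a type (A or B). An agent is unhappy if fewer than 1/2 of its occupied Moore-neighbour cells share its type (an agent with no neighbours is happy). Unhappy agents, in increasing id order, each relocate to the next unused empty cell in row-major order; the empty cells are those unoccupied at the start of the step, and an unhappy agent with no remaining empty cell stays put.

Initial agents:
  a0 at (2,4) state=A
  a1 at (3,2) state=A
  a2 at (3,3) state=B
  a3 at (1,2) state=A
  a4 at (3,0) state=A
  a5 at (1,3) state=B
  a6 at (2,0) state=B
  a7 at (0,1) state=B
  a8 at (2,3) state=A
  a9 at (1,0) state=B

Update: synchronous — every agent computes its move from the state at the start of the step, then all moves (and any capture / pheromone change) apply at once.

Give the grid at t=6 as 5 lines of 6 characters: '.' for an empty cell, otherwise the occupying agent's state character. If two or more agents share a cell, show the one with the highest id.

t=1: a0@(0,0):A a1@(3,2):A a2@(0,2):B a3@(0,3):A a4@(0,4):A a5@(0,5):B a6@(2,0):B a7@(0,1):B a8@(2,3):A a9@(1,0):B
t=2: a0@(1,1):A a1@(3,2):A a2@(0,2):B a3@(0,3):A a4@(0,4):A a5@(1,2):B a6@(2,0):B a7@(0,1):B a8@(2,3):A a9@(1,0):B
t=3: a0@(0,0):A a1@(3,2):A a2@(0,2):B a3@(0,5):A a4@(0,4):A a5@(1,3):B a6@(2,0):B a7@(0,1):B a8@(2,3):A a9@(1,0):B
t=4: a0@(0,3):A a1@(3,2):A a2@(0,2):B a3@(0,5):A a4@(0,4):A a5@(1,1):B a6@(2,0):B a7@(0,1):B a8@(2,3):A a9@(1,0):B
t=5: (unchanged — steady state)

.BBAAA
BB....
B..A..
..A...
......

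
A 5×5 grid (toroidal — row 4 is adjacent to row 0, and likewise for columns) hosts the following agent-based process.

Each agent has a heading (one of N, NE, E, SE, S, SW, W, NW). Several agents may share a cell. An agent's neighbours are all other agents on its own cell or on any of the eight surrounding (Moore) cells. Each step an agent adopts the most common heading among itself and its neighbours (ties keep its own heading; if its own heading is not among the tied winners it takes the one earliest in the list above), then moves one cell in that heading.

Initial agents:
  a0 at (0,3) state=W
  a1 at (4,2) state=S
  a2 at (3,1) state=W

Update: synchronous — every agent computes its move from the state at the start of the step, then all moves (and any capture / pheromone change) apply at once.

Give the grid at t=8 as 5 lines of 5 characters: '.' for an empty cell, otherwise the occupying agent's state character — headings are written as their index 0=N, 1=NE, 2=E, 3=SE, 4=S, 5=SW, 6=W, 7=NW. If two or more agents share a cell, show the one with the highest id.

6....
.....
.....
...6.
....6

t=1: a0@(0,2):W a1@(4,1):W a2@(3,0):W
t=2: a0@(0,1):W a1@(4,0):W a2@(3,4):W
t=3: a0@(0,0):W a1@(4,4):W a2@(3,3):W
t=4: a0@(0,4):W a1@(4,3):W a2@(3,2):W
t=5: a0@(0,3):W a1@(4,2):W a2@(3,1):W
t=6: a0@(0,2):W a1@(4,1):W a2@(3,0):W
t=7: a0@(0,1):W a1@(4,0):W a2@(3,4):W
t=8: a0@(0,0):W a1@(4,4):W a2@(3,3):W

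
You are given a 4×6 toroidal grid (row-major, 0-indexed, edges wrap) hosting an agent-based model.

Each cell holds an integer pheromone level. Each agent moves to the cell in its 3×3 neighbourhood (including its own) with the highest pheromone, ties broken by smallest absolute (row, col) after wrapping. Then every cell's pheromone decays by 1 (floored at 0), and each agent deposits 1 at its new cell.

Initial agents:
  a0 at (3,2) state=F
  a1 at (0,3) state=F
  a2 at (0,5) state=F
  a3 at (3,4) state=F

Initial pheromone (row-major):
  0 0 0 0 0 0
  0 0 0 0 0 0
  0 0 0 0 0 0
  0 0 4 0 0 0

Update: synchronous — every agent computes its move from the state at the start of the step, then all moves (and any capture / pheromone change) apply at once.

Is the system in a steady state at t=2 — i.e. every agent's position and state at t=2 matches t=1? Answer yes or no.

no

t=1: a0@(3,2) a1@(3,2) a2@(0,0) a3@(0,3) | pheromone: 1 0 0 1 0 0 / 0 0 0 0 0 0 / 0 0 0 0 0 0 / 0 0 5 0 0 0
t=2: a0@(3,2) a1@(3,2) a2@(0,0) a3@(3,2) | pheromone: 1 0 0 0 0 0 / 0 0 0 0 0 0 / 0 0 0 0 0 0 / 0 0 7 0 0 0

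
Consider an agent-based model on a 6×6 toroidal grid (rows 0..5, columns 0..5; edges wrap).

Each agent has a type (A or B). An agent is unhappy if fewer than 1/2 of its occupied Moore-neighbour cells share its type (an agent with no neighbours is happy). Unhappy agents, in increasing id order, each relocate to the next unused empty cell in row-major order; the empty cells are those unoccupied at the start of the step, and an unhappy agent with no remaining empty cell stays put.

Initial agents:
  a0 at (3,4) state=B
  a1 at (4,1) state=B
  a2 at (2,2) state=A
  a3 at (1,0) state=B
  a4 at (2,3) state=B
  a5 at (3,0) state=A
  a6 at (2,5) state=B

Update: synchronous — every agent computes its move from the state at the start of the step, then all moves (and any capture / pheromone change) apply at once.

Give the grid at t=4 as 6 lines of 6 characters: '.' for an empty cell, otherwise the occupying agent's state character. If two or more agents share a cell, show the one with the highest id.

B.AA..
B.....
...B.B
....B.
......
......

t=1: a0@(3,4):B a1@(0,0):B a2@(0,1):A a3@(1,0):B a4@(2,3):B a5@(0,2):A a6@(2,5):B
t=2: a0@(3,4):B a1@(0,0):B a2@(0,3):A a3@(1,0):B a4@(2,3):B a5@(0,2):A a6@(2,5):B
t=3: (unchanged — steady state)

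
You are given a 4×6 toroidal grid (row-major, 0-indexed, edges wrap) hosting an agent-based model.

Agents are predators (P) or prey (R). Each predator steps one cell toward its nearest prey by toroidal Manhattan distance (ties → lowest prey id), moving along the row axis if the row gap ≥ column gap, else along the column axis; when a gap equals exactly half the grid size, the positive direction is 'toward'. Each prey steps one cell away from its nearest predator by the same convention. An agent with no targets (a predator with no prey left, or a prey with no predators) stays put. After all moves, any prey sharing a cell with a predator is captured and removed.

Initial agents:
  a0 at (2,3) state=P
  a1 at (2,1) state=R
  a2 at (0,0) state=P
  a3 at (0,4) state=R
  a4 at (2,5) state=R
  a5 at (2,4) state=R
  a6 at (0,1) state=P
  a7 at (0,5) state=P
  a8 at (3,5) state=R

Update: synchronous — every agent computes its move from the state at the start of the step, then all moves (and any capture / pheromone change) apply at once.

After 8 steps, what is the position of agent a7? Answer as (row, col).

(0, 3)

t=1: a0@(2,4):P a1@(2,0):R a2@(0,5):P a3@(0,3):R a4@(2,0):R a5@(2,5):R a6@(1,1):P a7@(0,4):P a8@(2,5):R
t=2: a0@(2,5):P a2@(0,4):P a3@(0,2):R a5@(2,0):R a6@(2,1):P a7@(0,3):P a8@(2,0):R
t=3: a0@(2,0):P a2@(0,3):P a3@(0,1):R a5@(2,1):R a6@(2,0):P a7@(0,2):P a8@(2,1):R
t=4: a0@(2,1):P a2@(0,2):P a3@(0,0):R a5@(2,2):R a6@(2,1):P a7@(0,1):P a8@(2,2):R
t=5: a0@(2,2):P a2@(0,1):P a3@(0,5):R a5@(2,3):R a6@(2,2):P a7@(0,0):P a8@(2,3):R
t=6: a0@(2,3):P a2@(0,0):P a3@(0,4):R a5@(2,4):R a6@(2,3):P a7@(0,5):P a8@(2,4):R
t=7: a0@(2,4):P a2@(0,5):P a3@(0,3):R a5@(2,5):R a6@(2,4):P a7@(0,4):P a8@(2,5):R
t=8: a0@(2,5):P a2@(0,4):P a3@(0,2):R a5@(2,0):R a6@(2,5):P a7@(0,3):P a8@(2,0):R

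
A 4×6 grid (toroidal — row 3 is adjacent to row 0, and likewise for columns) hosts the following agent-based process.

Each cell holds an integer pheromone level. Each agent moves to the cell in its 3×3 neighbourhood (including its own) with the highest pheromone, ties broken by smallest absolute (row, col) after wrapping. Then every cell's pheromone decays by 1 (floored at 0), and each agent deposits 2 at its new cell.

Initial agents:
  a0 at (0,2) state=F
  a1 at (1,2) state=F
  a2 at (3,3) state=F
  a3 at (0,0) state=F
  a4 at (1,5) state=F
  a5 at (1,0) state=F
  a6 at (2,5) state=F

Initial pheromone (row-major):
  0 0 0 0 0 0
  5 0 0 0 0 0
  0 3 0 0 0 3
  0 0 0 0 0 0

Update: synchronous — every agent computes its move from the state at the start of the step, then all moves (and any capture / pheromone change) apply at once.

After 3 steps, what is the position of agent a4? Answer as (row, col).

(1, 0)

t=1: a0@(0,1) a1@(2,1) a2@(0,2) a3@(1,0) a4@(1,0) a5@(1,0) a6@(1,0) | pheromone: 0 2 2 0 0 0 / 12 0 0 0 0 0 / 0 4 0 0 0 2 / 0 0 0 0 0 0
t=2: a0@(1,0) a1@(1,0) a2@(0,1) a3@(1,0) a4@(1,0) a5@(1,0) a6@(1,0) | pheromone: 0 3 1 0 0 0 / 23 0 0 0 0 0 / 0 3 0 0 0 1 / 0 0 0 0 0 0
t=3: a0@(1,0) a1@(1,0) a2@(1,0) a3@(1,0) a4@(1,0) a5@(1,0) a6@(1,0) | pheromone: 0 2 0 0 0 0 / 36 0 0 0 0 0 / 0 2 0 0 0 0 / 0 0 0 0 0 0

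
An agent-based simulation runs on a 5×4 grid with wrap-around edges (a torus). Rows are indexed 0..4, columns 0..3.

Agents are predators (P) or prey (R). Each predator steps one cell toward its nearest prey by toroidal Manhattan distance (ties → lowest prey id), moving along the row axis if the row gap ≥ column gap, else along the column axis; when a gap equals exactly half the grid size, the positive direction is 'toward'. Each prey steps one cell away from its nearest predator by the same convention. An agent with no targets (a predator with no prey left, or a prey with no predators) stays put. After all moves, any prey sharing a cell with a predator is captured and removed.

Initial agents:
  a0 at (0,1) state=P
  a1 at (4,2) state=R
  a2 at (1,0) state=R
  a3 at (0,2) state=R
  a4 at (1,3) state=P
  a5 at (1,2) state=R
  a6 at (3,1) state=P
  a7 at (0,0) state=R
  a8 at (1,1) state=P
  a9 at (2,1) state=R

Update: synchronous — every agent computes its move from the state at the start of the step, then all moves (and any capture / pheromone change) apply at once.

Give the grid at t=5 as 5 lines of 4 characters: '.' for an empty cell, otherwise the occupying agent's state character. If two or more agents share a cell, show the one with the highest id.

..PR
PR..
....
..R.
....

t=1: a0@(0,2):P a1@(3,2):R a2@(1,1):R a3@(0,3):R a4@(1,0):P a5@(1,1):R a6@(2,1):P a7@(0,3):R a8@(1,0):P a9@(1,1):R
t=2: a0@(0,3):P a1@(2,2):R a2@(1,2):R a3@(0,0):R a4@(1,1):P a5@(1,2):R a6@(1,1):P a7@(0,0):R a8@(1,1):P a9@(1,2):R
t=3: a0@(0,0):P a1@(3,2):R a2@(1,3):R a3@(0,1):R a4@(1,2):P a5@(1,3):R a6@(1,2):P a7@(0,1):R a8@(1,2):P a9@(1,3):R
t=4: a0@(0,1):P a1@(4,2):R a2@(1,0):R a3@(0,2):R a4@(1,3):P a5@(1,0):R a6@(1,3):P a7@(0,2):R a8@(1,3):P a9@(1,0):R
t=5: a0@(0,2):P a1@(3,2):R a2@(1,1):R a3@(0,3):R a4@(1,0):P a5@(1,1):R a6@(1,0):P a7@(0,3):R a8@(1,0):P a9@(1,1):R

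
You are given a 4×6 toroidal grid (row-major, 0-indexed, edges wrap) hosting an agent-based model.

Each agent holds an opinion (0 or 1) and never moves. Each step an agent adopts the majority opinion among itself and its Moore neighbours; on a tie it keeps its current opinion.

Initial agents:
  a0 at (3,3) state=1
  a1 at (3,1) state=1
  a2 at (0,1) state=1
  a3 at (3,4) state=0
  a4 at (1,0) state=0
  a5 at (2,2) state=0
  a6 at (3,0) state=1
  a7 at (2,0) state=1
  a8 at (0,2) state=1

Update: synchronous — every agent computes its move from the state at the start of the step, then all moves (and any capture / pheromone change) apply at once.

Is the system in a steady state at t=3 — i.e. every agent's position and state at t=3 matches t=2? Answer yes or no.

yes

t=1: a0@(3,3):1 a1@(3,1):1 a2@(0,1):1 a3@(3,4):0 a4@(1,0):1 a5@(2,2):1 a6@(3,0):1 a7@(2,0):1 a8@(0,2):1
t=2: (unchanged — steady state)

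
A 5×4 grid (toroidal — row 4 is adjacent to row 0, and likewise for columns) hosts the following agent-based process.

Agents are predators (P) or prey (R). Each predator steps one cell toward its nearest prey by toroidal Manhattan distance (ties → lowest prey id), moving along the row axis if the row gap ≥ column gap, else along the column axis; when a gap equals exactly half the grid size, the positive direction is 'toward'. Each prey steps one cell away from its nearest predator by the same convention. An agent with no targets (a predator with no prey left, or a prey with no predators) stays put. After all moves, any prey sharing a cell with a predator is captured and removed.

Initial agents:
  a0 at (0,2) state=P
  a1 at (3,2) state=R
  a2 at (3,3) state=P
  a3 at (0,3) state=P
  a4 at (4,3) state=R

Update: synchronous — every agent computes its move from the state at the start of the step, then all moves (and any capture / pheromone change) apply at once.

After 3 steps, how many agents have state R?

t=1: a0@(4,2):P a1@(3,1):R a2@(3,2):P a3@(4,3):P a4@(0,3):R
t=2: a0@(3,2):P a1@(3,0):R a2@(3,1):P a3@(0,3):P a4@(1,3):R
t=3: a0@(3,3):P a2@(3,0):P a3@(1,3):P a4@(2,3):R

1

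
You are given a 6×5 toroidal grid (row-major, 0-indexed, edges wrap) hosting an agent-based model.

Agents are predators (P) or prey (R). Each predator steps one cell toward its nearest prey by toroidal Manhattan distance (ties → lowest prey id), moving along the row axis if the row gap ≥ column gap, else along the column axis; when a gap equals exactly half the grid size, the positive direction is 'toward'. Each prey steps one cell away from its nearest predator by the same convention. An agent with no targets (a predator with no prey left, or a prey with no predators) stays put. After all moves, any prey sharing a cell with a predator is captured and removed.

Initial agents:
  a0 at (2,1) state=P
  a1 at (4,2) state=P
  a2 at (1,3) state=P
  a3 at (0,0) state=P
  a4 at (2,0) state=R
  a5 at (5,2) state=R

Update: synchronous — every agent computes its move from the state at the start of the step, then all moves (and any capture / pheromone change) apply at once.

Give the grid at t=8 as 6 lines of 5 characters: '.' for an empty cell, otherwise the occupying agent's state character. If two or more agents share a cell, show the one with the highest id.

t=1: a0@(2,0):P a1@(5,2):P a2@(1,4):P a3@(1,0):P a4@(2,4):R a5@(0,2):R
t=2: a0@(2,4):P a1@(0,2):P a2@(2,4):P a3@(2,0):P a4@(2,3):R a5@(1,2):R
t=3: a0@(2,3):P a1@(1,2):P a2@(2,3):P a3@(2,4):P a4@(2,2):R a5@(2,2):R
t=4: a0@(2,2):P a1@(2,2):P a2@(2,2):P a3@(2,3):P a4@(2,1):R a5@(2,1):R
t=5: a0@(2,1):P a1@(2,1):P a2@(2,1):P a3@(2,2):P a4@(2,0):R a5@(2,0):R
t=6: a0@(2,0):P a1@(2,0):P a2@(2,0):P a3@(2,1):P a4@(2,4):R a5@(2,4):R
t=7: a0@(2,4):P a1@(2,4):P a2@(2,4):P a3@(2,0):P a4@(2,3):R a5@(2,3):R
t=8: a0@(2,3):P a1@(2,3):P a2@(2,3):P a3@(2,4):P a4@(2,2):R a5@(2,2):R

.....
.....
..RPP
.....
.....
.....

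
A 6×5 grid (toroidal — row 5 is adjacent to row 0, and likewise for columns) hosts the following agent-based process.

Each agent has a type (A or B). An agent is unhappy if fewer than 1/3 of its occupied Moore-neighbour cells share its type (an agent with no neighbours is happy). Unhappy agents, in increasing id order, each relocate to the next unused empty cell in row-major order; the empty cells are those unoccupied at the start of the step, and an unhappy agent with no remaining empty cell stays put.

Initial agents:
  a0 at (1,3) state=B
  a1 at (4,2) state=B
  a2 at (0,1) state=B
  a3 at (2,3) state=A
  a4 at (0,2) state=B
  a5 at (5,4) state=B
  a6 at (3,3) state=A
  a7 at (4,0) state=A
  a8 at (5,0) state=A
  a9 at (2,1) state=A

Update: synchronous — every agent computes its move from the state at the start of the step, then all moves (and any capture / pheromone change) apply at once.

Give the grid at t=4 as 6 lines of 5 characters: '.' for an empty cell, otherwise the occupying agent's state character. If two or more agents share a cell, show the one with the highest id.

t=1: a0@(1,3):B a1@(0,0):B a2@(0,1):B a3@(2,3):A a4@(0,2):B a5@(0,3):B a6@(3,3):A a7@(4,0):A a8@(5,0):A a9@(2,1):A
t=2: (unchanged — steady state)

BBBB.
...B.
.A.A.
...A.
A....
A....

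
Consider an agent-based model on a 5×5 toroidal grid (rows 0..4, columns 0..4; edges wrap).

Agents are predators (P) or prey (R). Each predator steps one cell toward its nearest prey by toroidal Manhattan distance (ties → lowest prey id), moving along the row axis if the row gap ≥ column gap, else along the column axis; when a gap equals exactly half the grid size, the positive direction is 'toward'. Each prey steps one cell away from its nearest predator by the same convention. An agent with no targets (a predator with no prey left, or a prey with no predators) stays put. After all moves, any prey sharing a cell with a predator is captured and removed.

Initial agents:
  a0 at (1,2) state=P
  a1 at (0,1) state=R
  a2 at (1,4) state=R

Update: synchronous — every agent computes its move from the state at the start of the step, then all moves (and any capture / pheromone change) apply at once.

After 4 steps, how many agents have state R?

2

t=1: a0@(0,2):P a1@(4,1):R a2@(1,0):R
t=2: a0@(4,2):P a1@(3,1):R a2@(1,4):R
t=3: a0@(3,2):P a1@(2,1):R a2@(2,4):R
t=4: a0@(2,2):P a1@(1,1):R a2@(2,0):R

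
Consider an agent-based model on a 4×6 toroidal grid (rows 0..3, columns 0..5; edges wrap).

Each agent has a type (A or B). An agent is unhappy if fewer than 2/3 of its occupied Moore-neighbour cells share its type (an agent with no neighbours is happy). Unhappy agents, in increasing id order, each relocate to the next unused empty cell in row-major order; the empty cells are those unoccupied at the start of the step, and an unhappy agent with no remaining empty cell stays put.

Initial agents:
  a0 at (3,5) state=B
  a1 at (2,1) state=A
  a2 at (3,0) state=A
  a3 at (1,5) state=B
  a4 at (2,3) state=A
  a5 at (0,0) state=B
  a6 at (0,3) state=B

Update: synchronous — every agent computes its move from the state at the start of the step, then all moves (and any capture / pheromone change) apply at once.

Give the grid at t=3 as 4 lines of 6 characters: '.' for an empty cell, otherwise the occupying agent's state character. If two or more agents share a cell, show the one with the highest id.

BBAA..
.B...B
...A..
......

t=1: a0@(0,1):B a1@(2,1):A a2@(0,2):A a3@(1,5):B a4@(2,3):A a5@(0,0):B a6@(0,3):B
t=2: a0@(0,4):B a1@(2,1):A a2@(0,5):A a3@(1,5):B a4@(2,3):A a5@(0,0):B a6@(1,0):B
t=3: a0@(0,1):B a1@(0,2):A a2@(0,3):A a3@(1,5):B a4@(2,3):A a5@(0,0):B a6@(1,1):B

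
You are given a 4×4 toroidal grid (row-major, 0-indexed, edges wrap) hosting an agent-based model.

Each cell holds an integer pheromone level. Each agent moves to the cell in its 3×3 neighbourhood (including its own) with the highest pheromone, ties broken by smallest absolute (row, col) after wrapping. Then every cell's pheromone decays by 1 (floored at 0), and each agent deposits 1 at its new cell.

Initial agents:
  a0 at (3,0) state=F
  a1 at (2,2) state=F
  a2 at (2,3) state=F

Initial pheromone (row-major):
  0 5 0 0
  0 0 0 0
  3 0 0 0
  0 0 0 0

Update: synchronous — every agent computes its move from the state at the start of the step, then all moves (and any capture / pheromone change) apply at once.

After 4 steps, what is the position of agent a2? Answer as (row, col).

t=1: a0@(0,1) a1@(1,1) a2@(2,0) | pheromone: 0 5 0 0 / 0 1 0 0 / 3 0 0 0 / 0 0 0 0
t=2: a0@(0,1) a1@(0,1) a2@(2,0) | pheromone: 0 6 0 0 / 0 0 0 0 / 3 0 0 0 / 0 0 0 0
t=3: a0@(0,1) a1@(0,1) a2@(2,0) | pheromone: 0 7 0 0 / 0 0 0 0 / 3 0 0 0 / 0 0 0 0
t=4: a0@(0,1) a1@(0,1) a2@(2,0) | pheromone: 0 8 0 0 / 0 0 0 0 / 3 0 0 0 / 0 0 0 0

(2, 0)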